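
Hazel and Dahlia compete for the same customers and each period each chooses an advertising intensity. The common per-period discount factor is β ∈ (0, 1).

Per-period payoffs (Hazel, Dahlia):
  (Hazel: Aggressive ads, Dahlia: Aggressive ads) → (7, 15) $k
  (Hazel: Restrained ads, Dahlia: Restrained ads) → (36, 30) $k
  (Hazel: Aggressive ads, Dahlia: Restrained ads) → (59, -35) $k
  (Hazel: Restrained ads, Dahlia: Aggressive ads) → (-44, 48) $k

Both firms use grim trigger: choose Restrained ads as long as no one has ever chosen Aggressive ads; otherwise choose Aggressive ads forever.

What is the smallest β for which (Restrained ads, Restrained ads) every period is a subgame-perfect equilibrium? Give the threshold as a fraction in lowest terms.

Hazel's threshold: (59−36)/(59−7) = 23/52.
Dahlia's threshold: (48−30)/(48−15) = 6/11.
23/52 < 6/11, so Dahlia binds and β* = 6/11.

6/11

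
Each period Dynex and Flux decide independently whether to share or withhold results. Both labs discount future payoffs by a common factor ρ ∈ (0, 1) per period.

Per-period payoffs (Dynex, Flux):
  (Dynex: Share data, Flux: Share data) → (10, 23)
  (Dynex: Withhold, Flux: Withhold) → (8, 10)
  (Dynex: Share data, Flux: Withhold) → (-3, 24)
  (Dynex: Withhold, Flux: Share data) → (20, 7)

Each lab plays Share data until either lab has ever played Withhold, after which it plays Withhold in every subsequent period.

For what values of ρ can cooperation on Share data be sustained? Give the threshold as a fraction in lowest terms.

Dynex's threshold: (20−10)/(20−8) = 5/6.
Flux's threshold: (24−23)/(24−10) = 1/14.
5/6 > 1/14, so Dynex binds and ρ* = 5/6.

5/6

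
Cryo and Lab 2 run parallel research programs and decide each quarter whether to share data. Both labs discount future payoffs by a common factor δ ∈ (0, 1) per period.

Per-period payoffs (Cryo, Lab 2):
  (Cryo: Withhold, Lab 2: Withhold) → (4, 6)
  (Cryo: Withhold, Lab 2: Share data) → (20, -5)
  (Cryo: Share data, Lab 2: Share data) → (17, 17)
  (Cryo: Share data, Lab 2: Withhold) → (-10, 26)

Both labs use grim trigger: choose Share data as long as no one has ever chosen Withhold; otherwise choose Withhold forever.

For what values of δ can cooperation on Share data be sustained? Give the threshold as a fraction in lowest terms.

9/20

For Cryo: deviation gain 20−17 = 3, per-period punishment loss 17−4 = 13. IC gives δ ≥ 3/16.
For Lab 2: gain 9, loss 11 per period, so δ ≥ 9/20.
The tighter constraint is Lab 2's, so cooperation needs δ ≥ 9/20.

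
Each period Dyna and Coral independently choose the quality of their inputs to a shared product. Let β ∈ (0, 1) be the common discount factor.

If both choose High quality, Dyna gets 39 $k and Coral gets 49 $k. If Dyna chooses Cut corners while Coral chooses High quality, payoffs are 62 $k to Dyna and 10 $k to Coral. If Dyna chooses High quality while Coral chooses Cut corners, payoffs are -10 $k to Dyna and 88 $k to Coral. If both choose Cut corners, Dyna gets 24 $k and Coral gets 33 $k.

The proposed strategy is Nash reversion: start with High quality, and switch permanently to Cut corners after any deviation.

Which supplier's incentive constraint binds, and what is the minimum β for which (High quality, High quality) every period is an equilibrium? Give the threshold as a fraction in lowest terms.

Dyna: cooperation gives 39 each period; deviation gives 62 once then 24 forever.
  39/(1−β) ≥ 62 + 24β/(1−β) ⇒ β ≥ 23/38.
Coral: cooperation gives 49 each period; deviation gives 88 once then 33 forever.
  β ≥ 39/55.
Both must hold, so the binding constraint is Coral's: β ≥ 39/55.

Coral; β ≥ 39/55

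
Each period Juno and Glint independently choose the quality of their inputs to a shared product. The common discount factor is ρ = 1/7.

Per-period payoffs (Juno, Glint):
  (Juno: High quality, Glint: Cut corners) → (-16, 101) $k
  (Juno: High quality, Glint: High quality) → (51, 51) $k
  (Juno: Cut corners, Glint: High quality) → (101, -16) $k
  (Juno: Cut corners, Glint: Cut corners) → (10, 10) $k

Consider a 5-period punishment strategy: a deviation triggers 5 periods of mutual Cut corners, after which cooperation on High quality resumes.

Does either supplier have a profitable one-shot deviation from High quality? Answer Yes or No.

Yes

A one-shot deviation gives 101 now, then 10 for 5 periods, then back to 51.
Gain from deviating: (101−51) today; loss: (51−10) in each of the next 5 periods.
No-deviation condition: (51−10)(ρ+…+ρ^5) ≥ 101−51, i.e. ρ+…+ρ^5 ≥ 50/41.
At ρ = 1/7: ρ+…+ρ^5 = 0.1667 < 1.2195.
So cooperation is not sustainable.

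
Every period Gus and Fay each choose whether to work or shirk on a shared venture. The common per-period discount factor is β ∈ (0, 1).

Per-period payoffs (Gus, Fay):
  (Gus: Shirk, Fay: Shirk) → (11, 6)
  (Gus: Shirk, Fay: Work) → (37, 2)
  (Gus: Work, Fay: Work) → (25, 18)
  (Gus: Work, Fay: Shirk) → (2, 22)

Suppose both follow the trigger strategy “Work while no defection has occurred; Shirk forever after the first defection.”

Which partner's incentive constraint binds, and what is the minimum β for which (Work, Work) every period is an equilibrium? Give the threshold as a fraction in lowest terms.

Gus: cooperation gives 25 each period; deviation gives 37 once then 11 forever.
  25/(1−β) ≥ 37 + 11β/(1−β) ⇒ β ≥ 12/26 = 6/13.
Fay: cooperation gives 18 each period; deviation gives 22 once then 6 forever.
  β ≥ 4/16 = 1/4.
Both must hold, so the binding constraint is Gus's: β ≥ 6/13.

Gus; β ≥ 6/13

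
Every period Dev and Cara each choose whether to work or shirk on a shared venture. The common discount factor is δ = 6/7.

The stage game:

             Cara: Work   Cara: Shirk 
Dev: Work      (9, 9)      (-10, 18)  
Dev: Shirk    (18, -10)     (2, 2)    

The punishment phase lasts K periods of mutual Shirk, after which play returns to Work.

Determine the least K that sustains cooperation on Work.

2

Need Σ_{k=1}^{K} δ^k ≥ (18−9)/(9−2) = 1.2857 at δ = 6/7.
At K = 1 the sum is 0.8571 < 1.2857; at K = 2 it is 1.5918 ≥ 1.2857.
So the minimum punishment length is K = 2.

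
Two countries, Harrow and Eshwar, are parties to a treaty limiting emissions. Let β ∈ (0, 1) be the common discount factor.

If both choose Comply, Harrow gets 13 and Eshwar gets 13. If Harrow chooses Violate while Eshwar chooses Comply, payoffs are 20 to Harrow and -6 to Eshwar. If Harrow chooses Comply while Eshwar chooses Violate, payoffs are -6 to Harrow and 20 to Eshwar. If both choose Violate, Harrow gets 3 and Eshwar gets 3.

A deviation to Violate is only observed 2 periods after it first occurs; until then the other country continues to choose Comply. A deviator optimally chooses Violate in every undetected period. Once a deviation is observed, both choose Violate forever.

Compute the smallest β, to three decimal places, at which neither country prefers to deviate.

The best deviation is to choose Violate for all 2 undetected periods, earning 20 each, then 3 forever once detected.
Deviation value: 20(1−β^2)/(1−β) + 3β^2/(1−β); cooperation value: 13/(1−β).
IC: 13 ≥ 20(1−β^2) + 3β^2 = 20 − 17β^2.
So β^2 ≥ 7/17, giving β ≥ (7/17)^(1/2) ≈ 0.642.

0.642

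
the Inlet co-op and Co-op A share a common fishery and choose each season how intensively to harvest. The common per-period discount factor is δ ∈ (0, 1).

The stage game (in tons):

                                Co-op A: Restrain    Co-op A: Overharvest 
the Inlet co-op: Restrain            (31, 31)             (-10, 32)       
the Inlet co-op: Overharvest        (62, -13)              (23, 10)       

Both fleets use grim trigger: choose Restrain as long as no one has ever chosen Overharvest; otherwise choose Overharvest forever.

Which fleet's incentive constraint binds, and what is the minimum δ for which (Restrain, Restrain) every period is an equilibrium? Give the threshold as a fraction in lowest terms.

the Inlet co-op; δ ≥ 31/39

the Inlet co-op: cooperation gives 31 each period; deviation gives 62 once then 23 forever.
  31/(1−δ) ≥ 62 + 23δ/(1−δ) ⇒ δ ≥ 31/39.
Co-op A: cooperation gives 31 each period; deviation gives 32 once then 10 forever.
  δ ≥ 1/22.
Both must hold, so the binding constraint is the Inlet co-op's: δ ≥ 31/39.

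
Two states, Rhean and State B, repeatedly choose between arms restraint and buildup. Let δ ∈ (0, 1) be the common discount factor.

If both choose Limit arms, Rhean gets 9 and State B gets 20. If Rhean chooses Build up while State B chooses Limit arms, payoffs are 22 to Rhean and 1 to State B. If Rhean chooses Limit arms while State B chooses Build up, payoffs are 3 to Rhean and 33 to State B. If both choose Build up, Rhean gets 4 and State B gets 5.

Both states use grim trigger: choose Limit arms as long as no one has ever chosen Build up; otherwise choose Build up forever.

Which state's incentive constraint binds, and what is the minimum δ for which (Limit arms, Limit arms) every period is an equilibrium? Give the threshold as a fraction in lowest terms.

Rhean's threshold: (22−9)/(22−4) = 13/18.
State B's threshold: (33−20)/(33−5) = 13/28.
13/18 > 13/28, so Rhean binds and δ* = 13/18.

Rhean; δ ≥ 13/18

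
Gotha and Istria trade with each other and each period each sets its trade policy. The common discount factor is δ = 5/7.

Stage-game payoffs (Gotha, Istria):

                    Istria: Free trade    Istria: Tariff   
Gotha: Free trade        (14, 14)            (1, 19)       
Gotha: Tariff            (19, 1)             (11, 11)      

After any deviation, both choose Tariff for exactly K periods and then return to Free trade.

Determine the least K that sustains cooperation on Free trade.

No profitable deviation requires (14−11)(δ+…+δ^K) ≥ 19−14, i.e. δ+…+δ^K ≥ 5/3 ≈ 1.6667.
With δ = 5/7, the partial sums are K=1: 0.7143, K=2: 1.2245, K=3: 1.5889, K=4: 1.8492.
K = 4 is the first length at which the sum reaches 1.6667.

4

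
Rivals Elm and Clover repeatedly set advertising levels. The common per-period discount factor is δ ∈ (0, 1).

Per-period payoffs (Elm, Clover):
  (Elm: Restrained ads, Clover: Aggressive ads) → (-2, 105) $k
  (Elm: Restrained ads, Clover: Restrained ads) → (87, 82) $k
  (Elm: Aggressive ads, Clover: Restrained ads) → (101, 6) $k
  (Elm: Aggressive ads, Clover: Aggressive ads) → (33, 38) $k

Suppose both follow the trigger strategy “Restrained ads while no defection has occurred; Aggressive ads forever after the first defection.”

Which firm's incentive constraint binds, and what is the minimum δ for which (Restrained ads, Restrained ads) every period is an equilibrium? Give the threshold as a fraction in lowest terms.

For Elm: deviation gain 101−87 = 14, per-period punishment loss 87−33 = 54. IC gives δ ≥ 14/68 = 7/34.
For Clover: gain 23, loss 44 per period, so δ ≥ 23/67.
The tighter constraint is Clover's, so cooperation needs δ ≥ 23/67.

Clover; δ ≥ 23/67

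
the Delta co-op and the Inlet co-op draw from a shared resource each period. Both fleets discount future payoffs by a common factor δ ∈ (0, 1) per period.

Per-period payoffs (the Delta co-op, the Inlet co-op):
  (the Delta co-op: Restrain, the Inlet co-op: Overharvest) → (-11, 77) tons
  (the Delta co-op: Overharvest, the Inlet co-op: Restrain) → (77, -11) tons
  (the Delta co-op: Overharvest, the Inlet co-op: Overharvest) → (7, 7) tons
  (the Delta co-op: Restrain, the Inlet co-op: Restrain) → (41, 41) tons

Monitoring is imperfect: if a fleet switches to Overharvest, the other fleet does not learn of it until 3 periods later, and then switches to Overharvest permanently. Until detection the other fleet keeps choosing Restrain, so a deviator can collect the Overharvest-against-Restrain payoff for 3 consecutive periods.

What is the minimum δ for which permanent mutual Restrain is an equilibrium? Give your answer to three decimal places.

0.801

A deviator earns 77 for 3 periods, then 7 forever; cooperating earns 41 forever. Multiplying the IC by (1−δ):
41 ≥ 77(1−δ^3) + 7δ^3, so 70·δ^3 ≥ 36 and δ^3 ≥ 18/35.
δ ≥ (18/35)^(1/3) ≈ 0.801.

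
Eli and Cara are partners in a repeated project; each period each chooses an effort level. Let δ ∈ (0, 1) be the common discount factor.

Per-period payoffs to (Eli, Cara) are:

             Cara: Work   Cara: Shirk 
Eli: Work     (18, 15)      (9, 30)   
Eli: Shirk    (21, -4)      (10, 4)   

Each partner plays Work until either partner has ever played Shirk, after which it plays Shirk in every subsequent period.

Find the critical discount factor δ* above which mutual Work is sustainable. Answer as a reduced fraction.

15/26

Eli: cooperation gives 18 each period; deviation gives 21 once then 10 forever.
  18/(1−δ) ≥ 21 + 10δ/(1−δ) ⇒ δ ≥ 3/11.
Cara: cooperation gives 15 each period; deviation gives 30 once then 4 forever.
  δ ≥ 15/26.
Both must hold, so the binding constraint is Cara's: δ ≥ 15/26.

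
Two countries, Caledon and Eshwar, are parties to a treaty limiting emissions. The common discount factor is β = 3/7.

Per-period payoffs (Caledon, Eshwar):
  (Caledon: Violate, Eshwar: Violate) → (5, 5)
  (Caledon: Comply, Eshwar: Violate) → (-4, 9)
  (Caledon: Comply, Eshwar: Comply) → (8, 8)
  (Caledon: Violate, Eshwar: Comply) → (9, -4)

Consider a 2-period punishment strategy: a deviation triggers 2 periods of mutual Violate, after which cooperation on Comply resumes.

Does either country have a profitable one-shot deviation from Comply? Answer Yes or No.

IC: β+…+β^2 ≥ (9−8)/(8−5) = 1/3.
At β = 3/7: partial sum = 0.6122 ≥ 0.3333. Cooperation sustainable.

No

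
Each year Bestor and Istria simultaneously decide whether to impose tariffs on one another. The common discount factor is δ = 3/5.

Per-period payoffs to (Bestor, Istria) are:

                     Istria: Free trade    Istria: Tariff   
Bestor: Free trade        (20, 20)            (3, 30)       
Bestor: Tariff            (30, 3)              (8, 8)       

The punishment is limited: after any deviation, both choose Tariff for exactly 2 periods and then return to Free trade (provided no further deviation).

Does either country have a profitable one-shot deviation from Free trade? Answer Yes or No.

IC: δ+…+δ^2 ≥ (30−20)/(20−8) = 5/6.
At δ = 3/5: partial sum = 0.9600 ≥ 0.8333. Cooperation sustainable.

No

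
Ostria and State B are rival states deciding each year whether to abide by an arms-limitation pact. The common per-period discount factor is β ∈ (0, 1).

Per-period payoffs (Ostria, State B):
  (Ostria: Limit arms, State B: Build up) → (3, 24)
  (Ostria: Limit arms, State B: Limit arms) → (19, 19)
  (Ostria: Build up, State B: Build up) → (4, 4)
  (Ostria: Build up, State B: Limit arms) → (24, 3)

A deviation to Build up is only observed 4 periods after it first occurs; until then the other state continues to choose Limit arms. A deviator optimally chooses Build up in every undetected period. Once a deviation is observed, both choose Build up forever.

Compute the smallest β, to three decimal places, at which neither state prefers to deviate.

The best deviation is to choose Build up for all 4 undetected periods, earning 24 each, then 4 forever once detected.
Deviation value: 24(1−β^4)/(1−β) + 4β^4/(1−β); cooperation value: 19/(1−β).
IC: 19 ≥ 24(1−β^4) + 4β^4 = 24 − 20β^4.
So β^4 ≥ 5/20 = 1/4, giving β ≥ (1/4)^(1/4) ≈ 0.707.

0.707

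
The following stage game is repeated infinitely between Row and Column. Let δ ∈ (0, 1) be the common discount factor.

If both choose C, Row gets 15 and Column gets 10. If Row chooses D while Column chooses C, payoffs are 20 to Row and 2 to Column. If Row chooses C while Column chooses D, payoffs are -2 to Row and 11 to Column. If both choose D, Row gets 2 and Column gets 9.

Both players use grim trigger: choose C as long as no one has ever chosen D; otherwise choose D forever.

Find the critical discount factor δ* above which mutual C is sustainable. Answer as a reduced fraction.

Row: cooperation gives 15 each period; deviation gives 20 once then 2 forever.
  15/(1−δ) ≥ 20 + 2δ/(1−δ) ⇒ δ ≥ 5/18.
Column: cooperation gives 10 each period; deviation gives 11 once then 9 forever.
  δ ≥ 1/2.
Both must hold, so the binding constraint is Column's: δ ≥ 1/2.

1/2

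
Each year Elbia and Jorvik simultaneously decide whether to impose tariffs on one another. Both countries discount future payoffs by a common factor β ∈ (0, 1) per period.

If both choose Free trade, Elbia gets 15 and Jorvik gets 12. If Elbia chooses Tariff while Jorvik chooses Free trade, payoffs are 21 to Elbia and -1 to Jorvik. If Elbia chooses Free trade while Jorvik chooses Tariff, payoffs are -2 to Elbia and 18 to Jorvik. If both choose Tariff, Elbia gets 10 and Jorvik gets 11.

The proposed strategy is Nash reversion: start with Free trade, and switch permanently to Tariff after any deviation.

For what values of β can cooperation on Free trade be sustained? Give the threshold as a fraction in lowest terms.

Elbia's threshold: (21−15)/(21−10) = 6/11.
Jorvik's threshold: (18−12)/(18−11) = 6/7.
6/11 < 6/7, so Jorvik binds and β* = 6/7.

6/7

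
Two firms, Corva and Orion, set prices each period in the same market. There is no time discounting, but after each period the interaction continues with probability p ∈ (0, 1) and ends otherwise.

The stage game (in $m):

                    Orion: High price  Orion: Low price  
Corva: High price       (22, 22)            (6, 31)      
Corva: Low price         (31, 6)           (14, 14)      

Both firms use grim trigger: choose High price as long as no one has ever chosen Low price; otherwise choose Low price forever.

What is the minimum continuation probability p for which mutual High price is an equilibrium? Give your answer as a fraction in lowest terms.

With no time discounting, the continuation probability p plays the role of the discount factor.
Grim-trigger IC: 22/(1−p) ≥ 31 + 14p/(1−p) ⇒ p ≥ (31−22)/(31−14) = 9/17.

9/17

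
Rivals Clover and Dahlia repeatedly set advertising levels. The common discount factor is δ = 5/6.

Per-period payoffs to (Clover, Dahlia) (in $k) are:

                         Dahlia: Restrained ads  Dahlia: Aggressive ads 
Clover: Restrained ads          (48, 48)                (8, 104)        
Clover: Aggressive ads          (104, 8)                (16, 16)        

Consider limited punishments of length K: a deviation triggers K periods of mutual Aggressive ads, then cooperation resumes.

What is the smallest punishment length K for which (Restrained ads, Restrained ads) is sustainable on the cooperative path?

3

No profitable deviation requires (48−16)(δ+…+δ^K) ≥ 104−48, i.e. δ+…+δ^K ≥ 7/4 ≈ 1.7500.
With δ = 5/6, the partial sums are K=1: 0.8333, K=2: 1.5278, K=3: 2.1065.
K = 3 is the first length at which the sum reaches 1.7500.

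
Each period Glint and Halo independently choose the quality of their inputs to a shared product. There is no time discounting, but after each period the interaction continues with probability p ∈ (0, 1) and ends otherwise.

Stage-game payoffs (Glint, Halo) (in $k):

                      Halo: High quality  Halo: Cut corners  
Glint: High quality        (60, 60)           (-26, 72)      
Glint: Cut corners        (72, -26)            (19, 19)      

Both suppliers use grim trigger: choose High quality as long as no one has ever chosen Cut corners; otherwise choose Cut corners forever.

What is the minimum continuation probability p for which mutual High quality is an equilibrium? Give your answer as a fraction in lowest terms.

12/53

With no time discounting, the continuation probability p plays the role of the discount factor.
Grim-trigger IC: 60/(1−p) ≥ 72 + 19p/(1−p) ⇒ p ≥ (72−60)/(72−19) = 12/53.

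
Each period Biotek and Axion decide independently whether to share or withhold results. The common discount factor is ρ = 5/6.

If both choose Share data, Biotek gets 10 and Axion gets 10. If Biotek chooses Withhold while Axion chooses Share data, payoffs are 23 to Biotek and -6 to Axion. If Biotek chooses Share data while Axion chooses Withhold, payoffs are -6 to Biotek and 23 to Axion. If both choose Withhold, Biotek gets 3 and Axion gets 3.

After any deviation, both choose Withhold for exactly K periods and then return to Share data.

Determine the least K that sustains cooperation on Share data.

3

IC: ρ(1−ρ^K)/(1−ρ) ≥ (23−10)/(10−3) = 13/7.
With ρ = 5/6: need 1 − ρ^K ≥ 13/7·(1−5/6)/(5/6), i.e. ρ^K ≤ 0.6286.
Since (5/6)^2 = 0.6944 and (5/6)^3 = 0.5787, the smallest such K is 3.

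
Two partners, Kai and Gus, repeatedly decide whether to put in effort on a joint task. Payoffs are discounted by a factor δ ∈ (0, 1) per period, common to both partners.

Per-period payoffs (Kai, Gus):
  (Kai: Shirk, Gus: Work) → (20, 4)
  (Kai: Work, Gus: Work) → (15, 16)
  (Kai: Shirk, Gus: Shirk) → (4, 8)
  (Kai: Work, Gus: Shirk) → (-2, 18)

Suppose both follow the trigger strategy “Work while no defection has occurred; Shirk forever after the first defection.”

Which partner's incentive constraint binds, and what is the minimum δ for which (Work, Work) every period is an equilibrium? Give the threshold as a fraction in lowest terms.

Kai; δ ≥ 5/16

Kai: cooperation gives 15 each period; deviation gives 20 once then 4 forever.
  15/(1−δ) ≥ 20 + 4δ/(1−δ) ⇒ δ ≥ 5/16.
Gus: cooperation gives 16 each period; deviation gives 18 once then 8 forever.
  δ ≥ 2/10 = 1/5.
Both must hold, so the binding constraint is Kai's: δ ≥ 5/16.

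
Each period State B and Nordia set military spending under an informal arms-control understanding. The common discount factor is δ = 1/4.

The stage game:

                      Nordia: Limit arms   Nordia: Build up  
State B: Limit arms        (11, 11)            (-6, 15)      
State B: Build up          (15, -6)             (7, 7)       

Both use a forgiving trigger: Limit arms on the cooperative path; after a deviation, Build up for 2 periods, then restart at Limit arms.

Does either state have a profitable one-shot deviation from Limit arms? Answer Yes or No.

Yes

Comparing payoff streams over the 3 periods until play realigns: cooperate → 11(1+δ+…+δ^2); deviate → 15 + 7(δ+…+δ^2).
Cooperation is sustained iff (11−7)(δ+…+δ^2) ≥ 15−11.
δ+…+δ^2 = 1/4·(1−(1/4)^2)/(1−1/4) = 0.3125, and (15−11)/(11−7) = 1.0000.
0.3125 < 1.0000, so cooperation is not sustainable.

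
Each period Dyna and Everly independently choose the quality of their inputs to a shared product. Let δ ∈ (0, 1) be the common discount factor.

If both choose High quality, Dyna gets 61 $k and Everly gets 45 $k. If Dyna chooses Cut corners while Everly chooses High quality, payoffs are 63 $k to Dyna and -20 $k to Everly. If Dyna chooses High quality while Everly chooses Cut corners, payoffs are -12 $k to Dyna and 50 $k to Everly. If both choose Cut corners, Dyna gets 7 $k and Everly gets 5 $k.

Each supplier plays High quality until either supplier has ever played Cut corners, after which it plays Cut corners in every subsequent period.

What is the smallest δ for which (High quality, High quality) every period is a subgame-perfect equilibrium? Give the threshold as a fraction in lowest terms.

Dyna: cooperation gives 61 each period; deviation gives 63 once then 7 forever.
  61/(1−δ) ≥ 63 + 7δ/(1−δ) ⇒ δ ≥ 2/56 = 1/28.
Everly: cooperation gives 45 each period; deviation gives 50 once then 5 forever.
  δ ≥ 5/45 = 1/9.
Both must hold, so the binding constraint is Everly's: δ ≥ 1/9.

1/9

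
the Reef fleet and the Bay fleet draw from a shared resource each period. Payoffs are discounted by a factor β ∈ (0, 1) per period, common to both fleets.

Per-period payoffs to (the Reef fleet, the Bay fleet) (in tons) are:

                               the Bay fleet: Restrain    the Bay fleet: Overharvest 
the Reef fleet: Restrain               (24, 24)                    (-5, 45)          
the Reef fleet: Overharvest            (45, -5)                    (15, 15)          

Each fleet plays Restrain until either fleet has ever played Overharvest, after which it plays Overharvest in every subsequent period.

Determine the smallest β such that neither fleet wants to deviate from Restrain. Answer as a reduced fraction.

Cooperation forever yields 24 each period: 24/(1−β).
Deviating yields 45 once, then 15 forever: 45 + 15β/(1−β).
No profitable deviation requires 24/(1−β) ≥ 45 + 15β/(1−β).
Multiplying by (1−β): 24 ≥ 45(1−β) + 15β = 45 − 30β.
So 30β ≥ 21, i.e. β ≥ 21/30 = 7/10.

7/10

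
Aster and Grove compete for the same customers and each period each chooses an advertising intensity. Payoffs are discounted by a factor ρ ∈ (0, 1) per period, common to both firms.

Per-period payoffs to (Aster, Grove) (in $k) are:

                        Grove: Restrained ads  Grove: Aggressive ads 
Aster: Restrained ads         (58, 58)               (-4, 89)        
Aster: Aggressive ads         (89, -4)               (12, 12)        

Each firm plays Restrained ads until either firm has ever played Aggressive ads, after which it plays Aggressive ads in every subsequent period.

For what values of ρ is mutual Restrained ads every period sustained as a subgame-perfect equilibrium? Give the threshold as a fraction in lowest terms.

Under grim trigger the critical discount factor is (T−C)/(T−P) with T = 89, C = 58, P = 12.
ρ* = (89−58)/(89−12) = 31/77.

31/77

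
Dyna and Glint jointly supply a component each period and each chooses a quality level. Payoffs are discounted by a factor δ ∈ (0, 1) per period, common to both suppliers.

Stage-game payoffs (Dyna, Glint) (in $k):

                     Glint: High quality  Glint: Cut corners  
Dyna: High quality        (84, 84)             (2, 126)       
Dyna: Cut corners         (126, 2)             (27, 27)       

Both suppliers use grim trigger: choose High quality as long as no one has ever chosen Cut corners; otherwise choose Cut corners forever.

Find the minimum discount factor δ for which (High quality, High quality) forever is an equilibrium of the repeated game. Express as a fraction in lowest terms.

14/33

Cooperation forever yields 84 each period: 84/(1−δ).
Deviating yields 126 once, then 27 forever: 126 + 27δ/(1−δ).
No profitable deviation requires 84/(1−δ) ≥ 126 + 27δ/(1−δ).
Multiplying by (1−δ): 84 ≥ 126(1−δ) + 27δ = 126 − 99δ.
So 99δ ≥ 42, i.e. δ ≥ 42/99 = 14/33.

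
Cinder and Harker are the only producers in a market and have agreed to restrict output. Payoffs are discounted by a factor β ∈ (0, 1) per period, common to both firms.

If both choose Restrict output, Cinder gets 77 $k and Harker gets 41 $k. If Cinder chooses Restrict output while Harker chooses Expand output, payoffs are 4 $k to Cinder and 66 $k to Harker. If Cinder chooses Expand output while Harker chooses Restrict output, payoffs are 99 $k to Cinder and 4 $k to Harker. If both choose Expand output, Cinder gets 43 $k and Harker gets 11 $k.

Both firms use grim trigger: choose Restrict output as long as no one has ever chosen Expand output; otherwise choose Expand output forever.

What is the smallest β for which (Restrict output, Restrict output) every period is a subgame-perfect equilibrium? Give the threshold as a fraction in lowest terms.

5/11

Cinder's threshold: (99−77)/(99−43) = 11/28.
Harker's threshold: (66−41)/(66−11) = 5/11.
11/28 < 5/11, so Harker binds and β* = 5/11.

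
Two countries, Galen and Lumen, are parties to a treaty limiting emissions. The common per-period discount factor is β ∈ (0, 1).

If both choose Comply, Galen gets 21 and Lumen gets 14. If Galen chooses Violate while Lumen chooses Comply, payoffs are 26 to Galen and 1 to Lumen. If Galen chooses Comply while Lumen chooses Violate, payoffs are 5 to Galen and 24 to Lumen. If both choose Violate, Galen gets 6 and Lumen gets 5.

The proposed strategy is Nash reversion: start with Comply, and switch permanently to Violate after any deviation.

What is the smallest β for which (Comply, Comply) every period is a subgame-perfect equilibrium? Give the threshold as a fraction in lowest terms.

10/19

Galen's threshold: (26−21)/(26−6) = 1/4.
Lumen's threshold: (24−14)/(24−5) = 10/19.
1/4 < 10/19, so Lumen binds and β* = 10/19.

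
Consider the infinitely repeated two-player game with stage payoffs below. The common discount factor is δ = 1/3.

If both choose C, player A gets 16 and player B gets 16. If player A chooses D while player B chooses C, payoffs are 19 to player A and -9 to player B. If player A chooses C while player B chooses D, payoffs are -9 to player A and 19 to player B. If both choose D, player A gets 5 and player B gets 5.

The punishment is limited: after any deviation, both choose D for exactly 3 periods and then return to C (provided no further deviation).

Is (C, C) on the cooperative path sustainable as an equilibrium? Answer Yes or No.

IC: δ+…+δ^3 ≥ (19−16)/(16−5) = 3/11.
At δ = 1/3: partial sum = 0.4815 ≥ 0.2727. Cooperation sustainable.

Yes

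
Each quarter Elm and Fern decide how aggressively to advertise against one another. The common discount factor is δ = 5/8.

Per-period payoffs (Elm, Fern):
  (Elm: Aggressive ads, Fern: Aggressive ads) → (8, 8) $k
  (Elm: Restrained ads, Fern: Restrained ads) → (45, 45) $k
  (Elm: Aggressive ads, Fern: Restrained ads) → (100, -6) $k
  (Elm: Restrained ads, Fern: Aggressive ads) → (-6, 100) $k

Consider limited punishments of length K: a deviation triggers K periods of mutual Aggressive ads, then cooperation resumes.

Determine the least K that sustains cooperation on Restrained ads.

No profitable deviation requires (45−8)(δ+…+δ^K) ≥ 100−45, i.e. δ+…+δ^K ≥ 55/37 ≈ 1.4865.
With δ = 5/8, the partial sums are K=1: 0.6250, K=2: 1.0156, K=3: 1.2598, K=4: 1.4124, K=5: 1.5077.
K = 5 is the first length at which the sum reaches 1.4865.

5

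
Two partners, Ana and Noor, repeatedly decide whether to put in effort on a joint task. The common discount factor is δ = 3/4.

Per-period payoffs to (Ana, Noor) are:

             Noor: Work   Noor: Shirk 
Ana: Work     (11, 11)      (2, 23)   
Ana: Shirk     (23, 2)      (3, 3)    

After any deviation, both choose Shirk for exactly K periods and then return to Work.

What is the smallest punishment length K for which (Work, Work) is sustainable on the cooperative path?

IC: δ(1−δ^K)/(1−δ) ≥ (23−11)/(11−3) = 3/2.
With δ = 3/4: need 1 − δ^K ≥ 3/2·(1−3/4)/(3/4), i.e. δ^K ≤ 0.5000.
Since (3/4)^2 = 0.5625 and (3/4)^3 = 0.4219, the smallest such K is 3.

3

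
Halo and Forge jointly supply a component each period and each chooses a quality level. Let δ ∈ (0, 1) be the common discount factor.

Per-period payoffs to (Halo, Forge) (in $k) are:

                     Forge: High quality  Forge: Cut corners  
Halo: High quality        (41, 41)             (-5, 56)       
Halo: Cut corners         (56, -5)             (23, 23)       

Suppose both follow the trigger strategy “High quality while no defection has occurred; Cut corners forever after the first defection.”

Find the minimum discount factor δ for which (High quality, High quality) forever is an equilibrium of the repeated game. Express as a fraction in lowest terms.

5/11

Cooperation forever yields 41 each period: 41/(1−δ).
Deviating yields 56 once, then 23 forever: 56 + 23δ/(1−δ).
No profitable deviation requires 41/(1−δ) ≥ 56 + 23δ/(1−δ).
Multiplying by (1−δ): 41 ≥ 56(1−δ) + 23δ = 56 − 33δ.
So 33δ ≥ 15, i.e. δ ≥ 15/33 = 5/11.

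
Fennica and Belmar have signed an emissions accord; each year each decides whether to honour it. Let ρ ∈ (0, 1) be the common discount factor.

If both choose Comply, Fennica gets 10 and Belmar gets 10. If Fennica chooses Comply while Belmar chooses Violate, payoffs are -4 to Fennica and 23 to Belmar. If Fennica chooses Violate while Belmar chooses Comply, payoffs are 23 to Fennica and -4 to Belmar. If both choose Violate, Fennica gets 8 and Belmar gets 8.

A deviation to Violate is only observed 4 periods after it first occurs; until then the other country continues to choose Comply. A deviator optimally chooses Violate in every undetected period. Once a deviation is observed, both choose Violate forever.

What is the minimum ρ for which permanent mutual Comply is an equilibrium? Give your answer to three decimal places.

0.965

A deviator earns 23 for 4 periods, then 8 forever; cooperating earns 10 forever. Multiplying the IC by (1−ρ):
10 ≥ 23(1−ρ^4) + 8ρ^4, so 15·ρ^4 ≥ 13 and ρ^4 ≥ 13/15.
ρ ≥ (13/15)^(1/4) ≈ 0.965.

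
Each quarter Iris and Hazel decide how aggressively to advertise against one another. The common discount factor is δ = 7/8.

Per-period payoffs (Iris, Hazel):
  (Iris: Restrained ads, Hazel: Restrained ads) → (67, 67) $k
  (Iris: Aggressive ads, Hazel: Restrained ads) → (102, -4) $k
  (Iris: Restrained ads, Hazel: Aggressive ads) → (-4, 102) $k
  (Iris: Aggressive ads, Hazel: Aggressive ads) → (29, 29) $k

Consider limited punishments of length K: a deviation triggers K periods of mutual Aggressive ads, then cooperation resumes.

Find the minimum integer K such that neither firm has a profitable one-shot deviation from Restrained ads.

No profitable deviation requires (67−29)(δ+…+δ^K) ≥ 102−67, i.e. δ+…+δ^K ≥ 35/38 ≈ 0.9211.
With δ = 7/8, the partial sums are K=1: 0.8750, K=2: 1.6406.
K = 2 is the first length at which the sum reaches 0.9211.

2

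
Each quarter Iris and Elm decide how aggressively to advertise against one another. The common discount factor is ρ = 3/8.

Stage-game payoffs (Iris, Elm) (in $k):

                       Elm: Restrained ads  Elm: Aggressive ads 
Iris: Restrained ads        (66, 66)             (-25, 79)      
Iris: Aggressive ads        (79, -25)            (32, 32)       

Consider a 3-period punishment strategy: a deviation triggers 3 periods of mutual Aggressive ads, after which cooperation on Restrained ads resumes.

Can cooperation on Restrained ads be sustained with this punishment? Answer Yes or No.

Comparing payoff streams over the 4 periods until play realigns: cooperate → 66(1+ρ+…+ρ^3); deviate → 79 + 32(ρ+…+ρ^3).
Cooperation is sustained iff (66−32)(ρ+…+ρ^3) ≥ 79−66.
ρ+…+ρ^3 = 3/8·(1−(3/8)^3)/(1−3/8) = 0.5684, and (79−66)/(66−32) = 0.3824.
0.5684 ≥ 0.3824, so cooperation is sustainable.

Yes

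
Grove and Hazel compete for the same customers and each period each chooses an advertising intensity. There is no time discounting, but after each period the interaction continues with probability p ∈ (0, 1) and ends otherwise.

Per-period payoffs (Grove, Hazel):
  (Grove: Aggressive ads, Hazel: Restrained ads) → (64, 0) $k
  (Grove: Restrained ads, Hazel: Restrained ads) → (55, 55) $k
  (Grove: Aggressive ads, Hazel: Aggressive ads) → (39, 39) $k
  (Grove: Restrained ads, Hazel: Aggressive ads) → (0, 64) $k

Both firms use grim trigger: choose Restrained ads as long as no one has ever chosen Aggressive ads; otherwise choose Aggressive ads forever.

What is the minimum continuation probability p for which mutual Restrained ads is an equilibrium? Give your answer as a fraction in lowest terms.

Expected cooperation value is 55 + p·55 + p²·55 + … = 55/(1−p); deviation gives 64 + p·39/(1−p).
55 ≥ 64(1−p) + 39p ⇒ 25p ≥ 9 ⇒ p ≥ 9/25.

9/25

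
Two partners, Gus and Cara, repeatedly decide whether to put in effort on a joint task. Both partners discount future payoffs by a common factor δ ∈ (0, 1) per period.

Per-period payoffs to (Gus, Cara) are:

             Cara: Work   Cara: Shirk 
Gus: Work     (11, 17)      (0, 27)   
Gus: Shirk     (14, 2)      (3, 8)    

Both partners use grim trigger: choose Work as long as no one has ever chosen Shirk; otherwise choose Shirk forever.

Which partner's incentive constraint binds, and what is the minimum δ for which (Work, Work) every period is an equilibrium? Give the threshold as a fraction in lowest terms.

Cara; δ ≥ 10/19

Gus: cooperation gives 11 each period; deviation gives 14 once then 3 forever.
  11/(1−δ) ≥ 14 + 3δ/(1−δ) ⇒ δ ≥ 3/11.
Cara: cooperation gives 17 each period; deviation gives 27 once then 8 forever.
  δ ≥ 10/19.
Both must hold, so the binding constraint is Cara's: δ ≥ 10/19.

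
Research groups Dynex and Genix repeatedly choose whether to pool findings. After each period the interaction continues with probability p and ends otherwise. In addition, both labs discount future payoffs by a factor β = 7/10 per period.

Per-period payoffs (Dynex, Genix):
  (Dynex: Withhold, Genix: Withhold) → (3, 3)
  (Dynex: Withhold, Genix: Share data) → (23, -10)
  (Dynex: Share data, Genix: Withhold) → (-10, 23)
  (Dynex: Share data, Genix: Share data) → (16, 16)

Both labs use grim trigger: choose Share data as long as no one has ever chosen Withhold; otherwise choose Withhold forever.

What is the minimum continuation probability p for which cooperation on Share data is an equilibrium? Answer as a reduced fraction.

With continuation probability p and discount β, the effective per-period discount factor is βp.
Grim-trigger IC: βp ≥ (23−16)/(23−3) = 7/20.
So p ≥ (7/20)/(7/10) = 1/2.

1/2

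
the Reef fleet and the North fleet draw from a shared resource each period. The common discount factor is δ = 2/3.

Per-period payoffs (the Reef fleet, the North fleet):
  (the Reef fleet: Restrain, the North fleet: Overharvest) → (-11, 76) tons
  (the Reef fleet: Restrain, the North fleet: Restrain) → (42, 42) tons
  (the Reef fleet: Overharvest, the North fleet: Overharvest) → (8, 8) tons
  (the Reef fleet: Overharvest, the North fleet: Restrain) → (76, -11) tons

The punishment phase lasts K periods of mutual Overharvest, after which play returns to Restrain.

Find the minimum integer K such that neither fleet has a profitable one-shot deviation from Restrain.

2

Need Σ_{k=1}^{K} δ^k ≥ (76−42)/(42−8) = 1.0000 at δ = 2/3.
At K = 1 the sum is 0.6667 < 1.0000; at K = 2 it is 1.1111 ≥ 1.0000.
So the minimum punishment length is K = 2.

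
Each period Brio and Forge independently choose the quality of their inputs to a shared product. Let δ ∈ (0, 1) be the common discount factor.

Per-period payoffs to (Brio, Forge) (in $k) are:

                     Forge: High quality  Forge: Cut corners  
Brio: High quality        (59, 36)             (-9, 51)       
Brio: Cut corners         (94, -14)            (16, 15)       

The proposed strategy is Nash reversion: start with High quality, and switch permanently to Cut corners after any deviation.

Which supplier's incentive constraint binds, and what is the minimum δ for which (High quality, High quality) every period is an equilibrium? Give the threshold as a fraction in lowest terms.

Brio; δ ≥ 35/78

For Brio: deviation gain 94−59 = 35, per-period punishment loss 59−16 = 43. IC gives δ ≥ 35/78.
For Forge: gain 15, loss 21 per period, so δ ≥ 15/36 = 5/12.
The tighter constraint is Brio's, so cooperation needs δ ≥ 35/78.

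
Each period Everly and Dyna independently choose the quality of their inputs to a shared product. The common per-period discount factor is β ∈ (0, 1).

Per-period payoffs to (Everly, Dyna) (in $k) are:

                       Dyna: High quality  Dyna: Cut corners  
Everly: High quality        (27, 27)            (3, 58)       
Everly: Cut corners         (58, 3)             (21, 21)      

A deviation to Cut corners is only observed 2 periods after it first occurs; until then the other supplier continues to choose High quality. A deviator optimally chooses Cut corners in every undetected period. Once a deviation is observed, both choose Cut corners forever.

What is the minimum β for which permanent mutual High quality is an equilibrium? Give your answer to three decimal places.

0.915

Deviating for the 2 undetected periods gains 58−27 = 31 per period over cooperation, then loses 27−21 = 6 per period forever once punishment starts.
Gain: 31(1 + β + … + β^1); loss: 6·β^2/(1−β).
No profitable deviation ⇔ 31(1−β^2) ≤ 6·β^2, i.e. β^2 ≥ 31/(31+6) = 31/37.
Hence β ≥ (31/37)^(1/2) ≈ 0.915.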